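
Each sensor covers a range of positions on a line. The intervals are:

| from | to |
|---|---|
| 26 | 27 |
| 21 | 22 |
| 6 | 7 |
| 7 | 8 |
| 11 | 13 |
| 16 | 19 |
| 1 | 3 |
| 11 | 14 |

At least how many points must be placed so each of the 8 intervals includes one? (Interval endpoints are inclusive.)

6

Sort by right endpoint; whenever an interval is uncovered, place a point at its right end.
Sorted: [1,3] [6,7] [7,8] [11,13] [11,14] [16,19] [21,22] [26,27]
{[1,3]} hit by 3; {[6,7],[7,8]} hit by 7; {[11,13],[11,14]} hit by 13; {[16,19]} hit by 19; {[21,22]} hit by 22; {[26,27]} hit by 27.
Points: 3, 7, 13, 19, 22, 27 (6 total).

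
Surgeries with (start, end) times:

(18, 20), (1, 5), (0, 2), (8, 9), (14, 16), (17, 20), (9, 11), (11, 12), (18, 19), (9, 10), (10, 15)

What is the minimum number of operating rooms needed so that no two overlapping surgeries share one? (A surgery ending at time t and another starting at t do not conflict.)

Count concurrent intervals with a sweep; the peak is the room count.
Events (time:±→running): 0:+→1 1:+→2 2:-→1 5:-→0 8:+→1 9:-→0 9:+→1 9:+→2 10:-→1 10:+→2 11:-→1 11:+→2 12:-→1 14:+→2 15:-→1 16:-→0 17:+→1 18:+→2 18:+→3 … peak 3.

3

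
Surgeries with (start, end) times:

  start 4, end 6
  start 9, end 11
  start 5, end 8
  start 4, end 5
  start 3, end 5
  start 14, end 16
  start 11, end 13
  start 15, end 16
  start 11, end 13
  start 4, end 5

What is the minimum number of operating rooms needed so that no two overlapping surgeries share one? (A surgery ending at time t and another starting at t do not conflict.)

The answer is the maximum number of intervals overlapping at any instant.
Events (time:±→running): 3:+→1 4:+→2 4:+→3 4:+→4 … peak 4.

4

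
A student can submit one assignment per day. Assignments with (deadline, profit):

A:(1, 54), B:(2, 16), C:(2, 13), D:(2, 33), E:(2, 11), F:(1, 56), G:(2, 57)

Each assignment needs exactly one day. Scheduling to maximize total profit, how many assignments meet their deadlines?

Take jobs in profit order; each goes to the latest open slot no later than its deadline.
By profit: G(d2,57), F(d1,56), A(d1,54), D(d2,33), B(d2,16), C(d2,13), E(d2,11)
G→slot 2; F→slot 1; A skipped; D skipped; B skipped; C skipped; E skipped.
2 of 7 scheduled.

2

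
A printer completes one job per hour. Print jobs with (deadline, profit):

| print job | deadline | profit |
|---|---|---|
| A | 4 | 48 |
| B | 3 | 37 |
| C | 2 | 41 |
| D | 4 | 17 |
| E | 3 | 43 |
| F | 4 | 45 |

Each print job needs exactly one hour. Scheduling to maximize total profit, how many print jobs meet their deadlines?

By profit: A(d4,48), F(d4,45), E(d3,43), C(d2,41), B(d3,37), D(d4,17)
A→slot 4; F→slot 3; E→slot 2; C→slot 1; B skipped; D skipped.
4 of 6 scheduled.

4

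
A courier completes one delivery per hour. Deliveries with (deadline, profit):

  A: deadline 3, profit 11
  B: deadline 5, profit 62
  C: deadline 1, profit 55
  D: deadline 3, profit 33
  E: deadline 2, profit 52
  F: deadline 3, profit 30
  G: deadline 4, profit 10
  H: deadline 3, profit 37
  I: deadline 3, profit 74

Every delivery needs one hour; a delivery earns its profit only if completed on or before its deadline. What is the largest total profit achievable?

Profit order: I=74 B=62 C=55 E=52 H=37 D=33 F=30 A=11 G=10
Assign: I→slot 3, B→slot 5, C→slot 1, E→slot 2, H skipped, D skipped, F skipped, A skipped, G→slot 4.
Slots: [1:C] [2:E] [3:I] [4:G] [5:B]
Profit = 55 + 52 + 74 + 10 + 62 = 253

253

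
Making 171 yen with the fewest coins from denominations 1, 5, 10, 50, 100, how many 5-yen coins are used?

Greedy: take as many of the largest coin as possible, then repeat with the remainder.
171 − 1×100→71 − 1×50→21 − 2×10→1 − 1×1→0
Count of 5: 0

0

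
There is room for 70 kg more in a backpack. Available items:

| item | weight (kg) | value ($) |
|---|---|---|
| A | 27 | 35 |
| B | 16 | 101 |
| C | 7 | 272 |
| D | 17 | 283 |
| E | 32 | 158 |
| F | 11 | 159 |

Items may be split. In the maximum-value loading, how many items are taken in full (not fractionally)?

Ratios (sorted): C 38.86, D 16.65, F 14.45, B 6.31, E 4.94, A 1.30
take C (7 @ 272); take D (17 @ 283); take F (11 @ 159); take B (16 @ 101); take 19/32 of E → 93.81. Capacity used 70/70.
4 item(s) taken whole; one partial (take 19/32 of E).

4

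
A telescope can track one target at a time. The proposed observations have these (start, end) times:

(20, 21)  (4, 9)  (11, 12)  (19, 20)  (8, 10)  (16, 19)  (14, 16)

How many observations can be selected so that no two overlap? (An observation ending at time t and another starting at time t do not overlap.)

6

Sorted by end: (4,9)  (8,10)  (11,12)  (14,16)  (16,19)  (19,20)  (20,21)
take (4,9); take (11,12); take (14,16); take (16,19); take (19,20); take (20,21).
Selected 6 observations.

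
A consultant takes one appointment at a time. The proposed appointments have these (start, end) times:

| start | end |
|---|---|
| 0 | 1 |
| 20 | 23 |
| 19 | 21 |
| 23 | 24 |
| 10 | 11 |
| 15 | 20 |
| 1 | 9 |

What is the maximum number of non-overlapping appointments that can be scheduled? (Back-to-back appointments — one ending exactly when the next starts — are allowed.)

Sort by end time and greedily take each interval whose start is ≥ the last chosen end.
By end time: (0,1), (1,9), (10,11), (15,20), (19,21), (20,23), (23,24).
Pick (0,1); next start ≥ 1 → (1,9); next start ≥ 9 → (10,11); next start ≥ 11 → (15,20); next start ≥ 20 → (20,23); next start ≥ 23 → (23,24).
Selected 6 appointments.

6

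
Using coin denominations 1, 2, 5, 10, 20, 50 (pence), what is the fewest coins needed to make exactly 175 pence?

Greedy: take as many of the largest coin as possible, then repeat with the remainder.
175 − 3×50→25 − 1×20→5 − 1×5→0
Total coins = 3 + 1 + 1 = 5

5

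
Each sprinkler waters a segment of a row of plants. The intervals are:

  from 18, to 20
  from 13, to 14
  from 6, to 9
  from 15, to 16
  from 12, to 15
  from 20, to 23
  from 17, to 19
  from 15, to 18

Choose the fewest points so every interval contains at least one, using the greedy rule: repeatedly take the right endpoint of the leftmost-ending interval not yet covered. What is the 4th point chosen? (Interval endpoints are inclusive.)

19

Sort by right endpoint; whenever an interval is uncovered, place a point at its right end.
Sorted: [6,9] [13,14] [12,15] [15,16] [15,18] [17,19] [18,20] [20,23]
{[6,9]} hit by 9; {[13,14],[12,15]} hit by 14; {[15,16],[15,18]} hit by 16; {[17,19],[18,20]} hit by 19; {[20,23]} hit by 23.
Points: 9, 14, 16, 19, 23 (5 total).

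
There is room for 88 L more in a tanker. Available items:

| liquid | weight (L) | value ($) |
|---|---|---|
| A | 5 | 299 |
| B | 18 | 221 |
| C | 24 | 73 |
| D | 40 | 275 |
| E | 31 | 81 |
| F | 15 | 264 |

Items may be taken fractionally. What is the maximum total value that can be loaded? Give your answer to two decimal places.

1089.42

Greedy by value/weight ratio, highest first.
Ratios (sorted): A 59.80, F 17.60, B 12.28, D 6.88, C 3.04, E 2.61
take A (5 @ 299); take F (15 @ 264); take B (18 @ 221); take D (40 @ 275); take 10/24 of C → 30.42. Capacity used 88/88.
Total value = 1089.42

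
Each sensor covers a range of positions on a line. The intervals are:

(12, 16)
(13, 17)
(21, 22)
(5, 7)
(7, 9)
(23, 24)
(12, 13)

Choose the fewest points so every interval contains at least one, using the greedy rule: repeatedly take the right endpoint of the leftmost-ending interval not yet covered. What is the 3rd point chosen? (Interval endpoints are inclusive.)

Sort by right endpoint; whenever an interval is uncovered, place a point at its right end.
By right end: [5,7]  [7,9]  [12,13]  [12,16]  [13,17]  [21,22]  [23,24]
[5,7] uncovered → point at 7; [12,13] uncovered → point at 13; [21,22] uncovered → point at 22; [23,24] uncovered → point at 24.
Points: 7, 13, 22, 24 (4 total).

22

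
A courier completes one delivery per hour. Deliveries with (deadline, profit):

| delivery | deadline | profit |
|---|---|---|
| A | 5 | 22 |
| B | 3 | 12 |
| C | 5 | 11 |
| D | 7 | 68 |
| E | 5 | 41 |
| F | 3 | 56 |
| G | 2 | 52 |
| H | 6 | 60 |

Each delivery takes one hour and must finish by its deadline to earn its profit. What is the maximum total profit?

Sort by profit descending; place each in the latest free slot ≤ its deadline.
Profit order: D=68 H=60 F=56 G=52 E=41 A=22 B=12 C=11
Assign: D→slot 7, H→slot 6, F→slot 3, G→slot 2, E→slot 5, A→slot 4, B→slot 1, C skipped.
Slots: [1:B] [2:G] [3:F] [4:A] [5:E] [6:H] [7:D]
Profit = 12 + 52 + 56 + 22 + 41 + 60 + 68 = 311

311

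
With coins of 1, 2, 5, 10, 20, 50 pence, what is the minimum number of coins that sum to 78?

5

Use the largest denomination that fits, subtract, and repeat.
78 = 1×50 + 1×20 + 1×5 + 1×2 + 1×1
Total coins = 1 + 1 + 1 + 1 + 1 = 5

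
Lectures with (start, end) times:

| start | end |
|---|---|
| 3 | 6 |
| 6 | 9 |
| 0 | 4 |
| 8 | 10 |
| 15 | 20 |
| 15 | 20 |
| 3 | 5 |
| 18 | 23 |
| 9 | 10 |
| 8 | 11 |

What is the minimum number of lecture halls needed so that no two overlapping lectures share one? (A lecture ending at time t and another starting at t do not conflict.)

3

Count concurrent intervals with a sweep; the peak is the room count.
Events (time:±→running): 0:+→1 3:+→2 3:+→3 … peak 3.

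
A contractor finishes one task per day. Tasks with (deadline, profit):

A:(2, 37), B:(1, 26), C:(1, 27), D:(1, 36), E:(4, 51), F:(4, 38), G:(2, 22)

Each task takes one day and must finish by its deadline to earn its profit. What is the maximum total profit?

Sort by profit descending; place each in the latest free slot ≤ its deadline.
Profit order: E=51 F=38 A=37 D=36 C=27 B=26 G=22
Assign: E→slot 4, F→slot 3, A→slot 2, D→slot 1, C skipped, B skipped, G skipped.
Slots: [1:D] [2:A] [3:F] [4:E]
Profit = 36 + 37 + 38 + 51 = 162

162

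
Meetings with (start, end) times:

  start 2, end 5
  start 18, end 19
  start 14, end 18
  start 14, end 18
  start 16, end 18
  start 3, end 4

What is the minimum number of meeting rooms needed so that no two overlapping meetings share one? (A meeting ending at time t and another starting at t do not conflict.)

The answer is the maximum number of intervals overlapping at any instant.
Events (time:±→running): 2:+→1 3:+→2 4:-→1 5:-→0 14:+→1 14:+→2 16:+→3 … peak 3.

3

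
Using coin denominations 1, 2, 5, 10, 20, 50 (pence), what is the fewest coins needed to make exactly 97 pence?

5

Greedy: take as many of the largest coin as possible, then repeat with the remainder.
97 − 1×50→47 − 2×20→7 − 1×5→2 − 1×2→0
Total coins = 1 + 2 + 1 + 1 = 5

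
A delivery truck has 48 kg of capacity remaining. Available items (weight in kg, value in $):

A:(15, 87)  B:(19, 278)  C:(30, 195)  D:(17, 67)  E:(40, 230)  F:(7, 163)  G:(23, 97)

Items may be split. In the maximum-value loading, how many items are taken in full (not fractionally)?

Sort by value per unit weight and fill in that order.
Ratios (sorted): F 23.29, B 14.63, C 6.50, A 5.80, E 5.75, G 4.22, D 3.94
take F (7 @ 163); take B (19 @ 278); take 22/30 of C → 143.00. Capacity used 48/48.
2 item(s) taken whole; one partial (take 22/30 of C).

2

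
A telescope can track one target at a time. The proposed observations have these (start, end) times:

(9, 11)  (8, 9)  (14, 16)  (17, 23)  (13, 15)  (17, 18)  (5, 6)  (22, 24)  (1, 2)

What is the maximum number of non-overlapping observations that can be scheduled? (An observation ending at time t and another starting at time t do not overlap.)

7

By end time: (1,2), (5,6), (8,9), (9,11), (13,15), (14,16), (17,18), (17,23), (22,24).
Pick (1,2); next start ≥ 2 → (5,6); next start ≥ 6 → (8,9); next start ≥ 9 → (9,11); next start ≥ 11 → (13,15); next start ≥ 15 → (17,18); next start ≥ 18 → (22,24).
Selected 7 observations.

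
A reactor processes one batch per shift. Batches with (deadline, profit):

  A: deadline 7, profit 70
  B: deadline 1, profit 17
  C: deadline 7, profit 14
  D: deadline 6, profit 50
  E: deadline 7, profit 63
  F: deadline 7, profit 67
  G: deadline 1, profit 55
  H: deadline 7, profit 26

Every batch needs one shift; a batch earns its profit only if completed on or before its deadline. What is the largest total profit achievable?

Sort by profit descending; place each in the latest free slot ≤ its deadline.
Profit order: A=70 F=67 E=63 G=55 D=50 H=26 B=17 C=14
Assign: A→slot 7, F→slot 6, E→slot 5, G→slot 1, D→slot 4, H→slot 3, B skipped, C→slot 2.
Slots: [1:G] [2:C] [3:H] [4:D] [5:E] [6:F] [7:A]
Profit = 55 + 14 + 26 + 50 + 63 + 67 + 70 = 345

345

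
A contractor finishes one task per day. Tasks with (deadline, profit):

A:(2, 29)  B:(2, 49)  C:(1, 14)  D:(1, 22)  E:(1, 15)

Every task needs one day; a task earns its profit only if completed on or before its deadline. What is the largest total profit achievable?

78

Take jobs in profit order; each goes to the latest open slot no later than its deadline.
By profit: B(d2,49), A(d2,29), D(d1,22), E(d1,15), C(d1,14)
B→slot 2; A→slot 1; D skipped; E skipped; C skipped.
Profit = 29 + 49 = 78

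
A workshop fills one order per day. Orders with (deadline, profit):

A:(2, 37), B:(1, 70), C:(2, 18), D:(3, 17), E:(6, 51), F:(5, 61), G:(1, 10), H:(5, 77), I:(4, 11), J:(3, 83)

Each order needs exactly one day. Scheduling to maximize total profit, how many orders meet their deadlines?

By profit: J(d3,83), H(d5,77), B(d1,70), F(d5,61), E(d6,51), A(d2,37), C(d2,18), D(d3,17), I(d4,11), G(d1,10)
J→slot 3; H→slot 5; B→slot 1; F→slot 4; E→slot 6; A→slot 2; C skipped; D skipped; I skipped; G skipped.
6 of 10 scheduled.

6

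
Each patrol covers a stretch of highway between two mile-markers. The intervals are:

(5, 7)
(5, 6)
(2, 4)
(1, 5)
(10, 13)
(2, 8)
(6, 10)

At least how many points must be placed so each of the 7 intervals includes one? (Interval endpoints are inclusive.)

3

Sort by right endpoint; whenever an interval is uncovered, place a point at its right end.
By right end: [2,4]  [1,5]  [5,6]  [5,7]  [2,8]  [6,10]  [10,13]
[2,4] uncovered → point at 4; [5,6] uncovered → point at 6; [10,13] uncovered → point at 13.
Points: 4, 6, 13 (3 total).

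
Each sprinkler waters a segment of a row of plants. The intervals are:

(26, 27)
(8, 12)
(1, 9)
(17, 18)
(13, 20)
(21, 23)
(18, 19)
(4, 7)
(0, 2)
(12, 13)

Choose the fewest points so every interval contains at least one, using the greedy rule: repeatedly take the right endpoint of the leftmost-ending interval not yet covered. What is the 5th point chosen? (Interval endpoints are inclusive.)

By right end: [0,2]  [4,7]  [1,9]  [8,12]  [12,13]  [17,18]  [18,19]  [13,20]  [21,23]  [26,27]
[0,2] uncovered → point at 2; [4,7] uncovered → point at 7; [8,12] uncovered → point at 12; [17,18] uncovered → point at 18; [21,23] uncovered → point at 23; [26,27] uncovered → point at 27.
Points: 2, 7, 12, 18, 23, 27 (6 total).

23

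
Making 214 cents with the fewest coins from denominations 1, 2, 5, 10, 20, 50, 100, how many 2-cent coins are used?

214 − 2×100→14 − 1×10→4 − 2×2→0
Count of 2: 2

2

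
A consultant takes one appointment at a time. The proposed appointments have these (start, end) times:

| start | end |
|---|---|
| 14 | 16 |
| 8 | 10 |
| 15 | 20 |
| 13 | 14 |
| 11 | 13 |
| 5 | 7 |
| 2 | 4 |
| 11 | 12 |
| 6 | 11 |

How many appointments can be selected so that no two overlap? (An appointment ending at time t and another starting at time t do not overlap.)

By end time: (2,4), (5,7), (8,10), (6,11), (11,12), (11,13), (13,14), (14,16), (15,20).
Pick (2,4); next start ≥ 4 → (5,7); next start ≥ 7 → (8,10); next start ≥ 10 → (11,12); next start ≥ 12 → (13,14); next start ≥ 14 → (14,16).
Selected 6 appointments.

6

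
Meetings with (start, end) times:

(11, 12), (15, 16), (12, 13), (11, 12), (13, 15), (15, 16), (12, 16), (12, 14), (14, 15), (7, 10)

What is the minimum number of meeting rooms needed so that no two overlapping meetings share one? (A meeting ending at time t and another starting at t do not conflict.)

Count concurrent intervals with a sweep; the peak is the room count.
starts: [7, 11, 11, 12, 12, 12, 13, 14, 15, 15]
ends:   [10, 12, 12, 13, 14, 15, 15, 16, 16, 16]
s7→1 e10→0 s11→1 s11→2 e12→1 e12→0 s12→1 s12→2 s12→3  — peak 3.

3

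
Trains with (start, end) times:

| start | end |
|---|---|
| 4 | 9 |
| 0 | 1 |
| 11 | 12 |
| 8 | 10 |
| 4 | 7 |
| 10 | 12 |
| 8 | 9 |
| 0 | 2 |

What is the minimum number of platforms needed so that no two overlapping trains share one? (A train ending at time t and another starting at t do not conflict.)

3

Count concurrent intervals with a sweep; the peak is the room count.
Events (time:±→running): 0:+→1 0:+→2 1:-→1 2:-→0 4:+→1 4:+→2 7:-→1 8:+→2 8:+→3 … peak 3.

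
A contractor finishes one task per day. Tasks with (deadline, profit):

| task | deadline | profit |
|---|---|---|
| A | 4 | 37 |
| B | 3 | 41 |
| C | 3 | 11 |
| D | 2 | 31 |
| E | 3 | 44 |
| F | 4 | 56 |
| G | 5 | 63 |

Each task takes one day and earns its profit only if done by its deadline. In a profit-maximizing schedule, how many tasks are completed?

Take jobs in profit order; each goes to the latest open slot no later than its deadline.
By profit: G(d5,63), F(d4,56), E(d3,44), B(d3,41), A(d4,37), D(d2,31), C(d3,11)
G→slot 5; F→slot 4; E→slot 3; B→slot 2; A→slot 1; D skipped; C skipped.
5 of 7 scheduled.

5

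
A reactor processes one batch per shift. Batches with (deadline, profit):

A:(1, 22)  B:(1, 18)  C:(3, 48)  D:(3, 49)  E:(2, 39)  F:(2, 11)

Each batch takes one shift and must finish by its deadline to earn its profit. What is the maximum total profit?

136

Sort by profit descending; place each in the latest free slot ≤ its deadline.
Profit order: D=49 C=48 E=39 A=22 B=18 F=11
Assign: D→slot 3, C→slot 2, E→slot 1, A skipped, B skipped, F skipped.
Slots: [1:E] [2:C] [3:D]
Profit = 39 + 48 + 49 = 136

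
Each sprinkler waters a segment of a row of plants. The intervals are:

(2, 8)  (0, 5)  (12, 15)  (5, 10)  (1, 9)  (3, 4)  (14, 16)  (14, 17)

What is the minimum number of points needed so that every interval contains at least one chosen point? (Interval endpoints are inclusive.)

Sorted: [3,4] [0,5] [2,8] [1,9] [5,10] [12,15] [14,16] [14,17]
{[3,4],[0,5],[2,8],[1,9]} hit by 4; {[5,10]} hit by 10; {[12,15],[14,16],[14,17]} hit by 15.
Points: 4, 10, 15 (3 total).

3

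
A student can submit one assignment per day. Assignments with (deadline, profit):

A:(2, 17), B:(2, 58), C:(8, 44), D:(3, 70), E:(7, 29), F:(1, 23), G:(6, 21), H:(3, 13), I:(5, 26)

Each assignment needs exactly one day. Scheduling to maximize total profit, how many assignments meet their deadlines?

Profit order: D=70 B=58 C=44 E=29 I=26 F=23 G=21 A=17 H=13
Assign: D→slot 3, B→slot 2, C→slot 8, E→slot 7, I→slot 5, F→slot 1, G→slot 6, A skipped, H skipped.
Slots: [1:F] [2:B] [3:D] [5:I] [6:G] [7:E] [8:C]
7 of 9 scheduled.

7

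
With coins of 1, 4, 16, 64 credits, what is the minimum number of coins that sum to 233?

8

Greedy: take as many of the largest coin as possible, then repeat with the remainder.
233 − 3×64→41 − 2×16→9 − 2×4→1 − 1×1→0
Total coins = 3 + 2 + 2 + 1 = 8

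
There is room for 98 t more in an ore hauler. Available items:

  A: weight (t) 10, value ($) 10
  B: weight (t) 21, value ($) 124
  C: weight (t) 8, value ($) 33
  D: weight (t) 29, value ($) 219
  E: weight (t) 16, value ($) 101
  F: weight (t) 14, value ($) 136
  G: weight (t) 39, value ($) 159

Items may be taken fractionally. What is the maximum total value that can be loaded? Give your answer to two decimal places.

Ratios (sorted): F 9.71, D 7.55, E 6.31, B 5.90, C 4.12, G 4.08, A 1.00
take F (14 @ 136); take D (29 @ 219); take E (16 @ 101); take B (21 @ 124); take C (8 @ 33); take 10/39 of G → 40.77. Capacity used 98/98.
Total value = 653.77

653.77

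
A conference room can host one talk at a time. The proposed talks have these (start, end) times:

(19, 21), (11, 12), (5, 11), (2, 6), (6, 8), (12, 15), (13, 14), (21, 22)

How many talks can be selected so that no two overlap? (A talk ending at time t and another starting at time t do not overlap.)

6

Greedy by earliest finish: after sorting by end time, pick each interval compatible with the last pick.
Sorted by end: (2,6)  (6,8)  (5,11)  (11,12)  (13,14)  (12,15)  (19,21)  (21,22)
take (2,6); take (6,8); skip (5,11); take (11,12); take (13,14); skip (12,15); take (19,21); take (21,22).
Selected 6 talks.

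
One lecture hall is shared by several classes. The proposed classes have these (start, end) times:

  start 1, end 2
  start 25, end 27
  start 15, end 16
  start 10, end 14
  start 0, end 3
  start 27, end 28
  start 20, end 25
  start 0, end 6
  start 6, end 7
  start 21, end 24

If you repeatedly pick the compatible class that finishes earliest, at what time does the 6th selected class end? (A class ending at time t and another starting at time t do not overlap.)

27

Sort by end time and greedily take each interval whose start is ≥ the last chosen end.
Sorted by end: (1,2)  (0,3)  (0,6)  (6,7)  (10,14)  (15,16)  (21,24)  (20,25)  (25,27)  (27,28)
take (1,2); skip (0,6); take (6,7); take (10,14); take (15,16); take (21,24); take (25,27); take (27,28).
Selected: (1,2) (6,7) (10,14) (15,16) (21,24) (25,27) (27,28)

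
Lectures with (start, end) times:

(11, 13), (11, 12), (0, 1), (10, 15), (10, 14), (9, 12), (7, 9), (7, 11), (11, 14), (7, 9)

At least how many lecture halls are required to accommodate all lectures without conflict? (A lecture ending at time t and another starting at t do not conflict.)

Events (time:±→running): 0:+→1 1:-→0 7:+→1 7:+→2 7:+→3 9:-→2 9:-→1 9:+→2 10:+→3 10:+→4 11:-→3 11:+→4 11:+→5 11:+→6 … peak 6.

6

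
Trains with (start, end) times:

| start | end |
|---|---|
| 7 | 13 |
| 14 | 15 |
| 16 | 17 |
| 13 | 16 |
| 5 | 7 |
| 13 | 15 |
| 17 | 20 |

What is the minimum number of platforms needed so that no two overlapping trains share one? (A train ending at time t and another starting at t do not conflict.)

3

The answer is the maximum number of intervals overlapping at any instant.
Events (time:±→running): 5:+→1 7:-→0 7:+→1 13:-→0 13:+→1 13:+→2 14:+→3 … peak 3.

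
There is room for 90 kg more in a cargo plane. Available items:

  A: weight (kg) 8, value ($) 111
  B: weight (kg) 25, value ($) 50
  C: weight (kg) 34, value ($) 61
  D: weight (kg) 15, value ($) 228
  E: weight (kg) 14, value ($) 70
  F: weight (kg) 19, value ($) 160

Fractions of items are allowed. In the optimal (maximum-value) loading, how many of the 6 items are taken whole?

5

Order: D (228/15=15.20) > A (111/8=13.88) > F (160/19=8.42) > E (70/14=5.00) > B (50/25=2.00) > C (61/34=1.79)
Fill: take D (15 @ 228) → take A (8 @ 111) → take F (19 @ 160) → take E (14 @ 70) → take B (25 @ 50) → take 9/34 of C → 16.15; 90/90 used.
5 item(s) taken whole; one partial (take 9/34 of C).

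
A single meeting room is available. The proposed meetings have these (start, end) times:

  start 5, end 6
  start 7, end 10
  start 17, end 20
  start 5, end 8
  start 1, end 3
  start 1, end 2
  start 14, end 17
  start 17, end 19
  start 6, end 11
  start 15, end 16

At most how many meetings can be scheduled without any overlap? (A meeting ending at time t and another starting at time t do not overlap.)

Greedy by earliest finish: after sorting by end time, pick each interval compatible with the last pick.
By end time: (1,2), (1,3), (5,6), (5,8), (7,10), (6,11), (15,16), (14,17), (17,19), (17,20).
Pick (1,2); next start ≥ 2 → (5,6); next start ≥ 6 → (7,10); next start ≥ 10 → (15,16); next start ≥ 16 → (17,19).
Selected 5 meetings.

5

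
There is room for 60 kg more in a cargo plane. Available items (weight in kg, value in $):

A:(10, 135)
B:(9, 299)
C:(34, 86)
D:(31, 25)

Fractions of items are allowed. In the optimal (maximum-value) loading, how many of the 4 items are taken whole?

Order: B (299/9=33.22) > A (135/10=13.50) > C (86/34=2.53) > D (25/31=0.81)
Fill: take B (9 @ 299) → take A (10 @ 135) → take C (34 @ 86) → take 7/31 of D → 5.65; 60/60 used.
3 item(s) taken whole; one partial (take 7/31 of D).

3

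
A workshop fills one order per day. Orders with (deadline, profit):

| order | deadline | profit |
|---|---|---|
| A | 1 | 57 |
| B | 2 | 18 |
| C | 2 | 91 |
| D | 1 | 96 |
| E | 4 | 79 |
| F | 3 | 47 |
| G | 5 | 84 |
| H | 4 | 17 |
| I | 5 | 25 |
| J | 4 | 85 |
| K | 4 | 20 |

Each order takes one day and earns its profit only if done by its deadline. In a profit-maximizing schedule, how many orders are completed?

5

Profit order: D=96 C=91 J=85 G=84 E=79 A=57 F=47 I=25 K=20 B=18 H=17
Assign: D→slot 1, C→slot 2, J→slot 4, G→slot 5, E→slot 3, A skipped, F skipped, I skipped, K skipped, B skipped, H skipped.
Slots: [1:D] [2:C] [3:E] [4:J] [5:G]
5 of 11 scheduled.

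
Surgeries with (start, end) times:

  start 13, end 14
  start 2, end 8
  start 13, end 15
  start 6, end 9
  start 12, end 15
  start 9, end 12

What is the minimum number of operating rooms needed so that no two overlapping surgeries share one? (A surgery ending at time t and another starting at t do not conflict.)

The answer is the maximum number of intervals overlapping at any instant.
Events (time:±→running): 2:+→1 6:+→2 8:-→1 9:-→0 9:+→1 12:-→0 12:+→1 13:+→2 13:+→3 … peak 3.

3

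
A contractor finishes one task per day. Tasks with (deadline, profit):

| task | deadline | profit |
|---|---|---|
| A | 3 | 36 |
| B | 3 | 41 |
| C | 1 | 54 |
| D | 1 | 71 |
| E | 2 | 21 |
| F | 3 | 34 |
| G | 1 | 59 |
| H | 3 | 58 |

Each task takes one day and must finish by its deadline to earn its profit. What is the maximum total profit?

Profit order: D=71 G=59 H=58 C=54 B=41 A=36 F=34 E=21
Assign: D→slot 1, G skipped, H→slot 3, C skipped, B→slot 2, A skipped, F skipped, E skipped.
Slots: [1:D] [2:B] [3:H]
Profit = 71 + 41 + 58 = 170

170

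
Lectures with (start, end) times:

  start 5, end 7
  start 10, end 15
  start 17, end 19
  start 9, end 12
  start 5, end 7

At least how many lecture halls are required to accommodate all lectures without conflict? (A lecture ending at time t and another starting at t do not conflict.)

2

starts: [5, 5, 9, 10, 17]
ends:   [7, 7, 12, 15, 19]
s5→1 s5→2  — peak 2.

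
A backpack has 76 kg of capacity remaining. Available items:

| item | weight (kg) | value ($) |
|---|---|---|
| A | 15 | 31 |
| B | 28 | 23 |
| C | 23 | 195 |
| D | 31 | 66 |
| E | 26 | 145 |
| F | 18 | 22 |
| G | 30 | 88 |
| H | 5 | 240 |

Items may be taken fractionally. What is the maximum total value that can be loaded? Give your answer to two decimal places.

644.53

Ratios (sorted): H 48.00, C 8.48, E 5.58, G 2.93, D 2.13, A 2.07, F 1.22, B 0.82
take H (5 @ 240); take C (23 @ 195); take E (26 @ 145); take 22/30 of G → 64.53. Capacity used 76/76.
Total value = 644.53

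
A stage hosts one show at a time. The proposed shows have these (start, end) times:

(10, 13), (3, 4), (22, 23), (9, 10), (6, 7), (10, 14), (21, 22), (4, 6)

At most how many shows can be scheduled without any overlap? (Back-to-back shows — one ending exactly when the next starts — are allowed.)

7

Greedy by earliest finish: after sorting by end time, pick each interval compatible with the last pick.
By end time: (3,4), (4,6), (6,7), (9,10), (10,13), (10,14), (21,22), (22,23).
Pick (3,4); next start ≥ 4 → (4,6); next start ≥ 6 → (6,7); next start ≥ 7 → (9,10); next start ≥ 10 → (10,13); next start ≥ 13 → (21,22); next start ≥ 22 → (22,23).
Selected 7 shows.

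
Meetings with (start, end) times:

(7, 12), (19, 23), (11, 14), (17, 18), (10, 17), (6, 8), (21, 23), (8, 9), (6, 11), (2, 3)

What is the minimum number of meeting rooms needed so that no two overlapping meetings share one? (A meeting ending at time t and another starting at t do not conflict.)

3

Count concurrent intervals with a sweep; the peak is the room count.
Events (time:±→running): 2:+→1 3:-→0 6:+→1 6:+→2 7:+→3 … peak 3.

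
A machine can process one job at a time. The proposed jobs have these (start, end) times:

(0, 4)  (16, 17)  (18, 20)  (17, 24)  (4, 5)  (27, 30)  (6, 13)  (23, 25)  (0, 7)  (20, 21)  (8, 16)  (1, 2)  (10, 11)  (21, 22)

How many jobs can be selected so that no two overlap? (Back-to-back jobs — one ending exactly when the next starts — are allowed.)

9

Sort by end time and greedily take each interval whose start is ≥ the last chosen end.
By end time: (1,2), (0,4), (4,5), (0,7), (10,11), (6,13), (8,16), (16,17), (18,20), (20,21), (21,22), (17,24), (23,25), (27,30).
Pick (1,2); next start ≥ 2 → (4,5); next start ≥ 5 → (10,11); next start ≥ 11 → (16,17); next start ≥ 17 → (18,20); next start ≥ 20 → (20,21); next start ≥ 21 → (21,22); next start ≥ 22 → (23,25); next start ≥ 25 → (27,30).
Selected 9 jobs.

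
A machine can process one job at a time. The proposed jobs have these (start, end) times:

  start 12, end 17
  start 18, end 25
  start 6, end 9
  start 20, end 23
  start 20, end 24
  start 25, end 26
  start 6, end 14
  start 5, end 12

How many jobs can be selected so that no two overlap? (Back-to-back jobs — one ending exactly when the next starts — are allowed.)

Greedy by earliest finish: after sorting by end time, pick each interval compatible with the last pick.
By end time: (6,9), (5,12), (6,14), (12,17), (20,23), (20,24), (18,25), (25,26).
Pick (6,9); next start ≥ 9 → (12,17); next start ≥ 17 → (20,23); next start ≥ 23 → (25,26).
Selected 4 jobs.

4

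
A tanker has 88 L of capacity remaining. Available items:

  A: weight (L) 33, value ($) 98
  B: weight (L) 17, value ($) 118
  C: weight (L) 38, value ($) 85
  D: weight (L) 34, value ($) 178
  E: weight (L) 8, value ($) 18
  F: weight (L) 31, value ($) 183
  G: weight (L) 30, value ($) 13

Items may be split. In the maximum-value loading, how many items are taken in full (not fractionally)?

Ratios (sorted): B 6.94, F 5.90, D 5.24, A 2.97, E 2.25, C 2.24, G 0.43
take B (17 @ 118); take F (31 @ 183); take D (34 @ 178); take 6/33 of A → 17.82. Capacity used 88/88.
3 item(s) taken whole; one partial (take 6/33 of A).

3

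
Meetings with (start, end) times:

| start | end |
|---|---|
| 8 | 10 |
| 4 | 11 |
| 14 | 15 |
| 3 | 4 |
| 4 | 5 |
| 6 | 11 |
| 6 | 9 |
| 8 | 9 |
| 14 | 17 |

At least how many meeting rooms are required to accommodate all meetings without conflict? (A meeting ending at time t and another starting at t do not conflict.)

5

The answer is the maximum number of intervals overlapping at any instant.
Events (time:±→running): 3:+→1 4:-→0 4:+→1 4:+→2 5:-→1 6:+→2 6:+→3 8:+→4 8:+→5 … peak 5.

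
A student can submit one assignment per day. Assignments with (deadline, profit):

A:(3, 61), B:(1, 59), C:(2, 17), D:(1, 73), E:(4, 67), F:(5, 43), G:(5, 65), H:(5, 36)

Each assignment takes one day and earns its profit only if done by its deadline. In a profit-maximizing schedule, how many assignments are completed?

5

Sort by profit descending; place each in the latest free slot ≤ its deadline.
By profit: D(d1,73), E(d4,67), G(d5,65), A(d3,61), B(d1,59), F(d5,43), H(d5,36), C(d2,17)
D→slot 1; E→slot 4; G→slot 5; A→slot 3; B skipped; F→slot 2; H skipped; C skipped.
5 of 8 scheduled.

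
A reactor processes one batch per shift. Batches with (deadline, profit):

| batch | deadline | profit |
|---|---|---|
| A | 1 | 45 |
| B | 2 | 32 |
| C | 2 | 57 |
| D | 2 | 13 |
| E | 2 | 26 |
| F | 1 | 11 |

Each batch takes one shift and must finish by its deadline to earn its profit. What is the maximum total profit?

Profit order: C=57 A=45 B=32 E=26 D=13 F=11
Assign: C→slot 2, A→slot 1, B skipped, E skipped, D skipped, F skipped.
Slots: [1:A] [2:C]
Profit = 45 + 57 = 102

102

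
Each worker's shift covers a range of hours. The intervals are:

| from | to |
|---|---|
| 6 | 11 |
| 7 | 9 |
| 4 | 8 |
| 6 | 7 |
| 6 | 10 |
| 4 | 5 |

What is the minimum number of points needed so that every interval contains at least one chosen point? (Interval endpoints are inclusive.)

Sorted: [4,5] [6,7] [4,8] [7,9] [6,10] [6,11]
{[4,5]} hit by 5; {[6,7],[4,8],[7,9],[6,10],[6,11]} hit by 7.
Points: 5, 7 (2 total).

2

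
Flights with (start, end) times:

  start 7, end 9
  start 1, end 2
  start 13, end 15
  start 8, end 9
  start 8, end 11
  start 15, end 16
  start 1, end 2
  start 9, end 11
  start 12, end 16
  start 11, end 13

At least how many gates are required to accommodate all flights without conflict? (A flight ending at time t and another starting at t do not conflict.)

3

The answer is the maximum number of intervals overlapping at any instant.
starts: [1, 1, 7, 8, 8, 9, 11, 12, 13, 15]
ends:   [2, 2, 9, 9, 11, 11, 13, 15, 16, 16]
s1→1 s1→2 e2→1 e2→0 s7→1 s8→2 s8→3  — peak 3.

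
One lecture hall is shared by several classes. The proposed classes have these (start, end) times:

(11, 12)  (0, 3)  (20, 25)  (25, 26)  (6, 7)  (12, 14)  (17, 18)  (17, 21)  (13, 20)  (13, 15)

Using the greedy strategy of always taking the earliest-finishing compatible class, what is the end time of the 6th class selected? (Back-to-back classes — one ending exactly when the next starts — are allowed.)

25

By end time: (0,3), (6,7), (11,12), (12,14), (13,15), (17,18), (13,20), (17,21), (20,25), (25,26).
Pick (0,3); next start ≥ 3 → (6,7); next start ≥ 7 → (11,12); next start ≥ 12 → (12,14); next start ≥ 14 → (17,18); next start ≥ 18 → (20,25); next start ≥ 25 → (25,26).
Selected: (0,3) (6,7) (11,12) (12,14) (17,18) (20,25) (25,26)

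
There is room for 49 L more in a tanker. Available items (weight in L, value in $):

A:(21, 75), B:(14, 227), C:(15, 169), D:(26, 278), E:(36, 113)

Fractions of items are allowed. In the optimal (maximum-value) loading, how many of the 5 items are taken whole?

2

Order: B (227/14=16.21) > C (169/15=11.27) > D (278/26=10.69) > A (75/21=3.57) > E (113/36=3.14)
Fill: take B (14 @ 227) → take C (15 @ 169) → take 20/26 of D → 213.85; 49/49 used.
2 item(s) taken whole; one partial (take 20/26 of D).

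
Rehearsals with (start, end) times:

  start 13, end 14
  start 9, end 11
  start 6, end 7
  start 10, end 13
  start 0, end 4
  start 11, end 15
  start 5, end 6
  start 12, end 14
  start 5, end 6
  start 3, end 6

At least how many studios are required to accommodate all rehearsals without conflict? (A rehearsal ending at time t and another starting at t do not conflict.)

The answer is the maximum number of intervals overlapping at any instant.
starts: [0, 3, 5, 5, 6, 9, 10, 11, 12, 13]
ends:   [4, 6, 6, 6, 7, 11, 13, 14, 14, 15]
s0→1 s3→2 e4→1 s5→2 s5→3  — peak 3.

3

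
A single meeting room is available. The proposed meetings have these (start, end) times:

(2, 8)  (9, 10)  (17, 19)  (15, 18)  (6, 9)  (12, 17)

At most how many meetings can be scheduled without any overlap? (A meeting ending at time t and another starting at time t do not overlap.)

4

Greedy by earliest finish: after sorting by end time, pick each interval compatible with the last pick.
Sorted by end: (2,8)  (6,9)  (9,10)  (12,17)  (15,18)  (17,19)
take (2,8); take (9,10); take (12,17); take (17,19).
Selected 4 meetings.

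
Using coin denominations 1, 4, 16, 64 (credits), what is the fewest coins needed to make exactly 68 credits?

Use the largest denomination that fits, subtract, and repeat.
68 = 1×64 + 1×4
Total coins = 1 + 1 = 2

2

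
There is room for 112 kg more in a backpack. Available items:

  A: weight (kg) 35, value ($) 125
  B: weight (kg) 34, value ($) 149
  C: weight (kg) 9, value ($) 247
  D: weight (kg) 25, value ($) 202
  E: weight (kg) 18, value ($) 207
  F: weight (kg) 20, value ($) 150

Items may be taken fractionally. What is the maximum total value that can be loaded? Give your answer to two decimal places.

976.43

Greedy by value/weight ratio, highest first.
Ratios (sorted): C 27.44, E 11.50, D 8.08, F 7.50, B 4.38, A 3.57
take C (9 @ 247); take E (18 @ 207); take D (25 @ 202); take F (20 @ 150); take B (34 @ 149); take 6/35 of A → 21.43. Capacity used 112/112.
Total value = 976.43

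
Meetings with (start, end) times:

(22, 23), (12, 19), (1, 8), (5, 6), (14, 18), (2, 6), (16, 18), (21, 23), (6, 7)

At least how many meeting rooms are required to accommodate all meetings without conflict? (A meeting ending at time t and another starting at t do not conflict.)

3

Events (time:±→running): 1:+→1 2:+→2 5:+→3 … peak 3.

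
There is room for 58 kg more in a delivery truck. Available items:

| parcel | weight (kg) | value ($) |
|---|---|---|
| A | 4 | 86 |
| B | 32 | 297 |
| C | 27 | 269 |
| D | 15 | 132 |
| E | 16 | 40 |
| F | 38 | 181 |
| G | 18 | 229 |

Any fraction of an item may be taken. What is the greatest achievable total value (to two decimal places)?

667.53

Sort by value per unit weight and fill in that order.
Order: A (86/4=21.50) > G (229/18=12.72) > C (269/27=9.96) > B (297/32=9.28) > D (132/15=8.80) > F (181/38=4.76) > E (40/16=2.50)
Fill: take A (4 @ 86) → take G (18 @ 229) → take C (27 @ 269) → take 9/32 of B → 83.53; 58/58 used.
Total value = 667.53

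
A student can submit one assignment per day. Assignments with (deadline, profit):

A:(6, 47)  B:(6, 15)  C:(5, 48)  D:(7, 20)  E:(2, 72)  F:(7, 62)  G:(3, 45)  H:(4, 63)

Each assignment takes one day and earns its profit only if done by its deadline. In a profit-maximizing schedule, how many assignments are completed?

7

Sort by profit descending; place each in the latest free slot ≤ its deadline.
Profit order: E=72 H=63 F=62 C=48 A=47 G=45 D=20 B=15
Assign: E→slot 2, H→slot 4, F→slot 7, C→slot 5, A→slot 6, G→slot 3, D→slot 1, B skipped.
Slots: [1:D] [2:E] [3:G] [4:H] [5:C] [6:A] [7:F]
7 of 8 scheduled.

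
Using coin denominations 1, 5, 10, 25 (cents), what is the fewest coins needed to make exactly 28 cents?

28 − 1×25→3 − 3×1→0
Total coins = 1 + 3 = 4

4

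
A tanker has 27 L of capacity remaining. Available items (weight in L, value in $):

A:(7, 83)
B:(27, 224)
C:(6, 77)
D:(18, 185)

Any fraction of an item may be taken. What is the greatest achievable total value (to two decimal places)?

Ratios (sorted): C 12.83, A 11.86, D 10.28, B 8.30
take C (6 @ 77); take A (7 @ 83); take 14/18 of D → 143.89. Capacity used 27/27.
Total value = 303.89

303.89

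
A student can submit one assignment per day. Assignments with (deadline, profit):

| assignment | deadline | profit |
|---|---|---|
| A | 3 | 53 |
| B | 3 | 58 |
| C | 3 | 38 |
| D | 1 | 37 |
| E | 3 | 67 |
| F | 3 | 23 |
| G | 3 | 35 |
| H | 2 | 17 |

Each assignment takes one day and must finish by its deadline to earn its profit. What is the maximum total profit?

178

By profit: E(d3,67), B(d3,58), A(d3,53), C(d3,38), D(d1,37), G(d3,35), F(d3,23), H(d2,17)
E→slot 3; B→slot 2; A→slot 1; C skipped; D skipped; G skipped; F skipped; H skipped.
Profit = 53 + 58 + 67 = 178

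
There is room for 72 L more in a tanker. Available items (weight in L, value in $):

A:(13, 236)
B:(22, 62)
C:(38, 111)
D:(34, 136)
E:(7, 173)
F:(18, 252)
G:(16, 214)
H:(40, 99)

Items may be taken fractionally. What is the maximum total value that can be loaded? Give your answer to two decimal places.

947.00

Ratios (sorted): E 24.71, A 18.15, F 14.00, G 13.38, D 4.00, C 2.92, B 2.82, H 2.48
take E (7 @ 173); take A (13 @ 236); take F (18 @ 252); take G (16 @ 214); take 18/34 of D → 72.00. Capacity used 72/72.
Total value = 947.00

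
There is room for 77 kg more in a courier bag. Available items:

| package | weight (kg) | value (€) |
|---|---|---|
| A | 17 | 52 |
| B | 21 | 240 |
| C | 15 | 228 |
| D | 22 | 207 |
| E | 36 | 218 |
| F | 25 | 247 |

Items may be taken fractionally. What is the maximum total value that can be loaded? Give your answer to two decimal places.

Ratios (sorted): C 15.20, B 11.43, F 9.88, D 9.41, E 6.06, A 3.06
take C (15 @ 228); take B (21 @ 240); take F (25 @ 247); take 16/22 of D → 150.55. Capacity used 77/77.
Total value = 865.55

865.55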